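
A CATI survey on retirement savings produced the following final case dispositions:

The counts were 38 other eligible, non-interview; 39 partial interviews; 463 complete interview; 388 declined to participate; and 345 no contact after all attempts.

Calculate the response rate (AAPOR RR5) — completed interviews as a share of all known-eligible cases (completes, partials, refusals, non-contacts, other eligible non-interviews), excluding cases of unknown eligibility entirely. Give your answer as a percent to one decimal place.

Top = 463
Base = 463 + 39 + 388 + 345 + 38 = 1273
RR5 = 463 / 1273 = 0.3637

36.4%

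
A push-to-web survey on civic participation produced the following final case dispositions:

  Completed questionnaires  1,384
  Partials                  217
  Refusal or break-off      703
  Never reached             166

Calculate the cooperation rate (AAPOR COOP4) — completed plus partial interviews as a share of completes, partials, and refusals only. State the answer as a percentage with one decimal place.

69.5%

Numerator = 1384 + 217 = 1601
Base = 1384 + 217 + 703 = 2304
COOP4 = 1601 / 2304 = 0.6949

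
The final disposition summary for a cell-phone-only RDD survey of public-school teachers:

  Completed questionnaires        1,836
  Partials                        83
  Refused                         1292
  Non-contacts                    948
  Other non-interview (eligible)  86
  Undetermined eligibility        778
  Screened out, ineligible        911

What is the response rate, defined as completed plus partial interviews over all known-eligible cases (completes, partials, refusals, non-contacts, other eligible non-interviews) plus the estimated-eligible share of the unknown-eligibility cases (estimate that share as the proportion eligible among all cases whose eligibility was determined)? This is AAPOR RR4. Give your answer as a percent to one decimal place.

39.3%

Top = 1836 + 83 = 1919
Known eligible = 1836 + 83 + 1292 + 948 + 86 = 4245
e = 4245 / (4245 + 911) = 4245 / 5156 = 0.8233
Estimated eligible among unknowns = 0.8233 × 778 = 640.53
Denom = 4245 + 640.53 = 4885.53
RR4 = 1919 / 4885.53 = 0.3928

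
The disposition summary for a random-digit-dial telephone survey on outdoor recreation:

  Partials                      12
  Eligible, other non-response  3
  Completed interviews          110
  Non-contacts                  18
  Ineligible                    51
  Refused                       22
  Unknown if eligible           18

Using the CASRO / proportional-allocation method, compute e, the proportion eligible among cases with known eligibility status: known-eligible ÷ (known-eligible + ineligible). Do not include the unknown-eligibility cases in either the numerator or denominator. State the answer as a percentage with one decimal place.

Eligible (known): 110 + 12 + 22 + 18 + 3 = 165
e = 165 / (165 + 51) = 165 / 216 = 0.7639

76.4%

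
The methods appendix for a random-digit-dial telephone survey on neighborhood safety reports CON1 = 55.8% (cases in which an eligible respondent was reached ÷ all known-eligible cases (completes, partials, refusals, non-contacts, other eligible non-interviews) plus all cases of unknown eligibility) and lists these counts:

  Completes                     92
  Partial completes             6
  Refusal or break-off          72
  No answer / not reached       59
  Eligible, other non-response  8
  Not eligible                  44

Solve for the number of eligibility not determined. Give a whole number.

Numerator: 92 + 6 + 72 + 8 = 178
CON1 = 178 / D = 0.558
D = 178 / 0.558 = 319.0
Rest of base = 237
eligibility not determined = 319.0 − 237 ≈ 82

82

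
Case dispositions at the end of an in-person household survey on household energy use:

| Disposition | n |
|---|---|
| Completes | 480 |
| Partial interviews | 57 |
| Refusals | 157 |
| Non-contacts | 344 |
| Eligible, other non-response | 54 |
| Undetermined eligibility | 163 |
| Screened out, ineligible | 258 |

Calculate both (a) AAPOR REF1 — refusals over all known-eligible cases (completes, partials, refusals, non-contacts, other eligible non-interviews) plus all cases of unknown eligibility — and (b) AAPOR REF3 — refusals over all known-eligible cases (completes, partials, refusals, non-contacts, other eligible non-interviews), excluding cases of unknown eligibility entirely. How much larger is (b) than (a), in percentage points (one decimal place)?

1.9

Numerator → 157
Denominator → 480 + 57 + 157 + 344 + 54 + 163 = 1255
REF1 = 157 / 1255 = 0.1251
Denominator → 480 + 57 + 157 + 344 + 54 = 1092
REF3 = 157 / 1092 = 0.1438
Difference = 14.38 − 12.51 = 1.87 percentage points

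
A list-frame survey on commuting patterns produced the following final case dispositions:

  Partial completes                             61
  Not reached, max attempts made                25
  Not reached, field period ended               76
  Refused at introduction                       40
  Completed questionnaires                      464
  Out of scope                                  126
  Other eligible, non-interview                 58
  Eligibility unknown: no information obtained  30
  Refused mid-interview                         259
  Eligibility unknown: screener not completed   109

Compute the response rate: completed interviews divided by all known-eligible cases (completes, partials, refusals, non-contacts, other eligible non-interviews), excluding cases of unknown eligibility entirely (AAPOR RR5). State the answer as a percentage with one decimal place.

47.2%

Refused = 40 + 259 = 299
Non-contacts = 76 + 25 = 101
Unknown if eligible = 109 + 30 = 139
Top = 464
Base = 464 + 61 + 299 + 101 + 58 = 983
RR5 = 464 / 983 = 0.4720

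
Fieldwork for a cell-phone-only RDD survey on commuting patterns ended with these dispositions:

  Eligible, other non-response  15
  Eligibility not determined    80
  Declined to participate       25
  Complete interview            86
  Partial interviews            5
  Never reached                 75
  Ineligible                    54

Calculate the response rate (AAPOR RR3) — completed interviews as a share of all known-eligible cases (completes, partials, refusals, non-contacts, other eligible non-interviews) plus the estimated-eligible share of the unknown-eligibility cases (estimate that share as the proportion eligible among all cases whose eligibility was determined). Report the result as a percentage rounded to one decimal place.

31.9%

Top: 86
Eligible (known): 86 + 5 + 25 + 75 + 15 = 206
e = 206 / (206 + 54) = 206 / 260 = 0.7923
Estimated eligible among unknowns: 0.7923 × 80 = 63.38
Base: 206 + 63.38 = 269.38
RR3 = 86 / 269.38 = 0.3193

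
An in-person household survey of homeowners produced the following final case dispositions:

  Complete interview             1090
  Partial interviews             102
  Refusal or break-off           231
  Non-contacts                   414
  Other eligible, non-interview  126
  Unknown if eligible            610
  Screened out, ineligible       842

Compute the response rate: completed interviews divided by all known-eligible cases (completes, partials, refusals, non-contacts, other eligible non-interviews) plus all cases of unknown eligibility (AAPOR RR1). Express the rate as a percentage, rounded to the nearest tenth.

42.4%

Top → 1090
Denominator → 1090 + 102 + 231 + 414 + 126 + 610 = 2573
RR1 = 1090 / 2573 = 0.4236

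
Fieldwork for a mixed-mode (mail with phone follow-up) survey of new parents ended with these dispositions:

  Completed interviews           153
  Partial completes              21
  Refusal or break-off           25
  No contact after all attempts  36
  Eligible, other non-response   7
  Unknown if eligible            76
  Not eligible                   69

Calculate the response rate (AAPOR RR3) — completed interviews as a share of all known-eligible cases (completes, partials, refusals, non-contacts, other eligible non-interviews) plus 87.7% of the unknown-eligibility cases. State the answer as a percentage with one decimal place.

49.6%

Numerator: 153
Known eligible: 153 + 21 + 25 + 36 + 7 = 242
e × U: 0.8770 × 76 = 66.65
Denominator: 242 + 66.65 = 308.65
RR3 = 153 / 308.65 = 0.4957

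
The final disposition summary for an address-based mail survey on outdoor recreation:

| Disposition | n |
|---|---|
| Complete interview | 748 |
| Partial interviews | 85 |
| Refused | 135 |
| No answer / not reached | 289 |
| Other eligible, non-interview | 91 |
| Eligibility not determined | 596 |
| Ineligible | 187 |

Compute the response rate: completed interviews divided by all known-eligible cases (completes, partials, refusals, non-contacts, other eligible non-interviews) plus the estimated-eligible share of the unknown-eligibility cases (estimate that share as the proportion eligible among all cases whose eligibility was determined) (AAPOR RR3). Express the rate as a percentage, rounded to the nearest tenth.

Top = 748
Eligible (known) = 748 + 85 + 135 + 289 + 91 = 1348
e = 1348 / (1348 + 187) = 1348 / 1535 = 0.8782
Estimated eligible among unknowns = 0.8782 × 596 = 523.41
Base = 1348 + 523.41 = 1871.41
RR3 = 748 / 1871.41 = 0.3997

40.0%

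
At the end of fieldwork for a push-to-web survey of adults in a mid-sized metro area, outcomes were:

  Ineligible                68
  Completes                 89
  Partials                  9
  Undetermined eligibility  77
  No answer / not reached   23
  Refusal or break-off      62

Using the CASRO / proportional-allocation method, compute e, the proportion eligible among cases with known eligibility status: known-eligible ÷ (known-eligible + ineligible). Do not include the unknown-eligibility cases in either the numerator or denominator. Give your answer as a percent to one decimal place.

72.9%

Eligible (known) = 89 + 9 + 62 + 23 = 183
e = 183 / (183 + 68) = 183 / 251 = 0.7291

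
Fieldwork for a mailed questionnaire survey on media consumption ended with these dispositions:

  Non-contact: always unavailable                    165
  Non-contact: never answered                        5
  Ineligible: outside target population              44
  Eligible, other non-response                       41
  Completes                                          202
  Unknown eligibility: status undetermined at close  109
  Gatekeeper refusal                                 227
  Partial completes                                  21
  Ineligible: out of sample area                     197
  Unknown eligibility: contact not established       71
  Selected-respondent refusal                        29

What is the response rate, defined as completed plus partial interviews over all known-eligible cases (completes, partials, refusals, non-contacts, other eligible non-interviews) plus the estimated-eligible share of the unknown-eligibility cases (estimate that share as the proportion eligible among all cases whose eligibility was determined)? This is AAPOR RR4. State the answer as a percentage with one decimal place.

27.1%

Refusal or break-off = 227 + 29 = 256
Never reached = 5 + 165 = 170
Unknown if eligible = 71 + 109 = 180
Screened out, ineligible = 44 + 197 = 241
Top = 202 + 21 = 223
Eligible (known) = 202 + 21 + 256 + 170 + 41 = 690
e = 690 / (690 + 241) = 690 / 931 = 0.7411
Estimated eligible among unknowns = 0.7411 × 180 = 133.40
Base = 690 + 133.40 = 823.40
RR4 = 223 / 823.40 = 0.2708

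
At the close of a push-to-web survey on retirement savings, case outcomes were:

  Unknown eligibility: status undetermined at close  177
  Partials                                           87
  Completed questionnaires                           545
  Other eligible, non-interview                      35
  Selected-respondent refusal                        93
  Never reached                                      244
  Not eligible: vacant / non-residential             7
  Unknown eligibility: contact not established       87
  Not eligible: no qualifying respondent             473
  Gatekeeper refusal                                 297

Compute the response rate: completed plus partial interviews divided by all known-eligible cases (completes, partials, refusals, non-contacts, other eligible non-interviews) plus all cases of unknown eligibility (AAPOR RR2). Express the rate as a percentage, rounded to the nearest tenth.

40.4%

Refused = 297 + 93 = 390
Unknown if eligible = 87 + 177 = 264
Not eligible = 473 + 7 = 480
Numerator → 545 + 87 = 632
Denom → 545 + 87 + 390 + 244 + 35 + 264 = 1565
RR2 = 632 / 1565 = 0.4038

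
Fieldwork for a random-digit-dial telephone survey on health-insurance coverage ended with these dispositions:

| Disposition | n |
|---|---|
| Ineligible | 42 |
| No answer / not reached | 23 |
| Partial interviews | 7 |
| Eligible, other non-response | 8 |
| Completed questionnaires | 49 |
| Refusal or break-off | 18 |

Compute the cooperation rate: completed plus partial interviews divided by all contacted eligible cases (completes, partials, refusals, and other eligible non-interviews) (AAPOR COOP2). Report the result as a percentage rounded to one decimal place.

68.3%

Top = 49 + 7 = 56
Denom = 49 + 7 + 18 + 8 = 82
COOP2 = 56 / 82 = 0.6829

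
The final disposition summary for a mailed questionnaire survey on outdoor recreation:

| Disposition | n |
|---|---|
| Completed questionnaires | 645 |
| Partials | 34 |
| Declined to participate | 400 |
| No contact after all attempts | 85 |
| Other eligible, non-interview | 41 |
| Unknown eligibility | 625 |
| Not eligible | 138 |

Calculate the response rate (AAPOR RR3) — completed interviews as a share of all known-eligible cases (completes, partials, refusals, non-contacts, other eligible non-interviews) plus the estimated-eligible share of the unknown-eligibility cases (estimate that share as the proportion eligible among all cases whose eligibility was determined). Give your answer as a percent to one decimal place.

Num = 645
Eligible (known) = 645 + 34 + 400 + 85 + 41 = 1205
e = 1205 / (1205 + 138) = 1205 / 1343 = 0.8972
Estimated eligible among unknowns = 0.8972 × 625 = 560.75
Denom = 1205 + 560.75 = 1765.75
RR3 = 645 / 1765.75 = 0.3653

36.5%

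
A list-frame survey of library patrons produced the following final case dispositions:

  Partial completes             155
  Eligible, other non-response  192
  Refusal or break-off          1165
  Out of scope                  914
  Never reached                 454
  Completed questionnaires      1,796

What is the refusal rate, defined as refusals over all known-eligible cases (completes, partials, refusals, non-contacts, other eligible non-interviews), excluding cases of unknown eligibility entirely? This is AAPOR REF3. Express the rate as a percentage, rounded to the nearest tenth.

31.0%

Numerator: 1165
Denominator: 1796 + 155 + 1165 + 454 + 192 = 3762
REF3 = 1165 / 3762 = 0.3097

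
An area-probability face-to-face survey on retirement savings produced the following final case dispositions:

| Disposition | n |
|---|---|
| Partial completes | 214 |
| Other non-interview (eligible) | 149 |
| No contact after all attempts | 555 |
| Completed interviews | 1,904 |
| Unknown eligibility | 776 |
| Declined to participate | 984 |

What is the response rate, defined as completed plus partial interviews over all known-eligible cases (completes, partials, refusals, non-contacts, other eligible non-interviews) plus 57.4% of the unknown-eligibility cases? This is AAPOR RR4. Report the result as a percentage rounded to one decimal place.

Numerator: 1904 + 214 = 2118
Determined eligible: 1904 + 214 + 984 + 555 + 149 = 3806
Eligible share of unknowns: 0.5740 × 776 = 445.42
Denom: 3806 + 445.42 = 4251.42
RR4 = 2118 / 4251.42 = 0.4982

49.8%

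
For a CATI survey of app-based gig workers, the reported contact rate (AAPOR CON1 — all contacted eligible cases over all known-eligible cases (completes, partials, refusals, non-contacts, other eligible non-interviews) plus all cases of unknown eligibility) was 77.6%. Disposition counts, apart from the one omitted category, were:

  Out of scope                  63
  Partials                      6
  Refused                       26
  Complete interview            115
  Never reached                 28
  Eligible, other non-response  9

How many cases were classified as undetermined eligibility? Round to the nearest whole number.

Top: 115 + 6 + 26 + 9 = 156
CON1 = 156 / D = 0.776
D = 156 / 0.776 = 201.0
Other denominator terms total 184
undetermined eligibility = 201.0 − 184 ≈ 17

17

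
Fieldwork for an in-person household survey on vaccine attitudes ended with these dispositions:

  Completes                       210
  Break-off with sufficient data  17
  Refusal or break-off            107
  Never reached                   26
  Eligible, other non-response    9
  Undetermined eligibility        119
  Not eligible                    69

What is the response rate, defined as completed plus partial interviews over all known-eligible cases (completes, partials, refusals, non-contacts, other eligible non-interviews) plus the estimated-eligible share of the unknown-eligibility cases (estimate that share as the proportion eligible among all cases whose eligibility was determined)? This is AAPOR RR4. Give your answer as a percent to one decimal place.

48.4%

Top = 210 + 17 = 227
Known eligible = 210 + 17 + 107 + 26 + 9 = 369
e = 369 / (369 + 69) = 369 / 438 = 0.8425
Estimated eligible among unknowns = 0.8425 × 119 = 100.26
Denominator = 369 + 100.26 = 469.26
RR4 = 227 / 469.26 = 0.4837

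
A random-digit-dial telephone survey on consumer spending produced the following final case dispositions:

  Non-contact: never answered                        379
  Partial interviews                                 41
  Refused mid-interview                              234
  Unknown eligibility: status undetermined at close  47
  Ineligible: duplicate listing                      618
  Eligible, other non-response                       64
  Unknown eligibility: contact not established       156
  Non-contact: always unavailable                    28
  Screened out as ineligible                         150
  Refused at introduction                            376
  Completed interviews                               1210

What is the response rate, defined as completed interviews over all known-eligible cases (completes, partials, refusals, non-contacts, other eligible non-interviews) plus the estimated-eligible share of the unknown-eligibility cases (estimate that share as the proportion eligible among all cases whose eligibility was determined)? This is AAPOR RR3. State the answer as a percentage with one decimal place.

48.7%

Declined to participate = 376 + 234 = 610
Never reached = 379 + 28 = 407
Undetermined eligibility = 156 + 47 = 203
Not eligible = 150 + 618 = 768
Numerator: 1210
Eligible (known): 1210 + 41 + 610 + 407 + 64 = 2332
e = 2332 / (2332 + 768) = 2332 / 3100 = 0.7523
e × U: 0.7523 × 203 = 152.72
Denom: 2332 + 152.72 = 2484.72
RR3 = 1210 / 2484.72 = 0.4870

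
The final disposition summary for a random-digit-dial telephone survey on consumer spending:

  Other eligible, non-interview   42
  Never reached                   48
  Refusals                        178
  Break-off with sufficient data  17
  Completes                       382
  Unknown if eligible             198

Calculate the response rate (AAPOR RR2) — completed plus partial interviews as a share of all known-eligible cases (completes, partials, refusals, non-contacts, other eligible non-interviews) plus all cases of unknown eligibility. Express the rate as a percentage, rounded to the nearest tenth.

46.1%

Num: 382 + 17 = 399
Denominator: 382 + 17 + 178 + 48 + 42 + 198 = 865
RR2 = 399 / 865 = 0.4613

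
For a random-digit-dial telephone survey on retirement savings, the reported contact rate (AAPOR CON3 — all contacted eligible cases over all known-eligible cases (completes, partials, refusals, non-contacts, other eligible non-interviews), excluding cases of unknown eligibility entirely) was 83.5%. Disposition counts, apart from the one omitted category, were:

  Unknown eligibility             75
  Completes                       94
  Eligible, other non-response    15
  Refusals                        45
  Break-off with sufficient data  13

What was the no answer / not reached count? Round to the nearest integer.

Top = 94 + 13 + 45 + 15 = 167
CON3 = 167 / D = 0.835
D = 167 / 0.835 = 200.0
Rest of base = 167
no answer / not reached = 200.0 − 167 ≈ 33

33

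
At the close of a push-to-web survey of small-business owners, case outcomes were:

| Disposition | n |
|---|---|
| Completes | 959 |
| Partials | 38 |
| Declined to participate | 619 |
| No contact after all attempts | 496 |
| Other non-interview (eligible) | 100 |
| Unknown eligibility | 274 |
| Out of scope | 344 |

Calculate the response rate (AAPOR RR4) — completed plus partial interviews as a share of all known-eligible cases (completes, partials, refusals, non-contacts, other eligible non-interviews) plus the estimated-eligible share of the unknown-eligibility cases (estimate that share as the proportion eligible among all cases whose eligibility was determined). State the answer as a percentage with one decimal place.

40.7%

Numerator: 959 + 38 = 997
Determined eligible: 959 + 38 + 619 + 496 + 100 = 2212
e = 2212 / (2212 + 344) = 2212 / 2556 = 0.8654
Estimated eligible among unknowns: 0.8654 × 274 = 237.12
Base: 2212 + 237.12 = 2449.12
RR4 = 997 / 2449.12 = 0.4071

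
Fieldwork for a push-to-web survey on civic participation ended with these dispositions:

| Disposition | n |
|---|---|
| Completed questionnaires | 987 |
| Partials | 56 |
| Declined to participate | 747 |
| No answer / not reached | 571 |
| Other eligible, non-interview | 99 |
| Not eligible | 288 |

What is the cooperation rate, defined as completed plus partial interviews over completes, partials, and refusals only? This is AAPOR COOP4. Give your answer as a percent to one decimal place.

Num = 987 + 56 = 1043
Base = 987 + 56 + 747 = 1790
COOP4 = 1043 / 1790 = 0.5827

58.3%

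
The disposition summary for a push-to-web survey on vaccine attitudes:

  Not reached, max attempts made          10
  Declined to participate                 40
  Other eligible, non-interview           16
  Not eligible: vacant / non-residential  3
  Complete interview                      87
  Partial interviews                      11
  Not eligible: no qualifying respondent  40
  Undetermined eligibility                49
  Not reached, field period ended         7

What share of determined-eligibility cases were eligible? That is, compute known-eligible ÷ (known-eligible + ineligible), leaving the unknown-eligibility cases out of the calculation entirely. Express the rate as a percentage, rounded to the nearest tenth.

Non-contacts = 7 + 10 = 17
Not eligible = 40 + 3 = 43
Determined eligible: 87 + 11 + 40 + 17 + 16 = 171
e = 171 / (171 + 43) = 171 / 214 = 0.7991

79.9%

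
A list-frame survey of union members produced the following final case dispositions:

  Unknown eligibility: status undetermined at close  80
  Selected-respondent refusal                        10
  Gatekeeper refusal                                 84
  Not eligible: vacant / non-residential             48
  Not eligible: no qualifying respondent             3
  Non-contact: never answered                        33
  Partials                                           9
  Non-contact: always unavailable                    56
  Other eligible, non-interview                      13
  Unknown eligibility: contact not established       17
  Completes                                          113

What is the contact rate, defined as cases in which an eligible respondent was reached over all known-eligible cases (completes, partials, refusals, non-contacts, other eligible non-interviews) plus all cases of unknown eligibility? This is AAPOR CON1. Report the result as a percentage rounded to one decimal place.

Refusal or break-off = 84 + 10 = 94
No answer / not reached = 33 + 56 = 89
Eligibility not determined = 17 + 80 = 97
Not eligible = 3 + 48 = 51
Numerator → 113 + 9 + 94 + 13 = 229
Base → 113 + 9 + 94 + 89 + 13 + 97 = 415
CON1 = 229 / 415 = 0.5518

55.2%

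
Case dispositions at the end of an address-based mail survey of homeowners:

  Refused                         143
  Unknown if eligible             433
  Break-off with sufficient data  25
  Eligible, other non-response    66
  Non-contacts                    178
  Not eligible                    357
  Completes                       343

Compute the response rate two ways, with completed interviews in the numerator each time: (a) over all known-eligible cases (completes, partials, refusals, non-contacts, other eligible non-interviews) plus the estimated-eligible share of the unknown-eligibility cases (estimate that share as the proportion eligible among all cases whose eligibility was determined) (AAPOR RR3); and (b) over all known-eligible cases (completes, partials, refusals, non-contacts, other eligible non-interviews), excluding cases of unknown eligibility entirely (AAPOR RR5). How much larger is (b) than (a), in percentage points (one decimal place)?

12.7

Num → 343
Eligible (known) → 343 + 25 + 143 + 178 + 66 = 755
e = 755 / (755 + 357) = 755 / 1112 = 0.6790
e × U → 0.6790 × 433 = 294.01
Denom → 755 + 294.01 = 1049.01
RR3 = 343 / 1049.01 = 0.3270
Denom → 343 + 25 + 143 + 178 + 66 = 755
RR5 = 343 / 755 = 0.4543
Difference = 45.43 − 32.70 = 12.73 percentage points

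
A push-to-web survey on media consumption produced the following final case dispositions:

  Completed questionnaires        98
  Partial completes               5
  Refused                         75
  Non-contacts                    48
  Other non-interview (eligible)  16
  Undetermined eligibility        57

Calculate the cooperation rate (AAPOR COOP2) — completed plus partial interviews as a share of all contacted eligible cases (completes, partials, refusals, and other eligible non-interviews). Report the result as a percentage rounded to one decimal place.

53.1%

Num: 98 + 5 = 103
Denominator: 98 + 5 + 75 + 16 = 194
COOP2 = 103 / 194 = 0.5309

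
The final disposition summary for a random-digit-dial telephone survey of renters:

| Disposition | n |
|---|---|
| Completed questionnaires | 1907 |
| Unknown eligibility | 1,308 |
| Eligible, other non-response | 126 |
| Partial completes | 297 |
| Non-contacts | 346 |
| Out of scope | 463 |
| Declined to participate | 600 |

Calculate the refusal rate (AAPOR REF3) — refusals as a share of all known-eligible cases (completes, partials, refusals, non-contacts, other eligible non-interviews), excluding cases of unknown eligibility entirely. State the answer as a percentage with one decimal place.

Numerator → 600
Denominator → 1907 + 297 + 600 + 346 + 126 = 3276
REF3 = 600 / 3276 = 0.1832

18.3%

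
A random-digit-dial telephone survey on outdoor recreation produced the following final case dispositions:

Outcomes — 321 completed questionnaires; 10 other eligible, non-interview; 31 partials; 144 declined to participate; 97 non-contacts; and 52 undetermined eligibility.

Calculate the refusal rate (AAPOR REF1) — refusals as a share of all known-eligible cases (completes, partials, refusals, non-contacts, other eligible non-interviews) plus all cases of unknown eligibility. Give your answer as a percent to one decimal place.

22.0%

Numerator: 144
Denominator: 321 + 31 + 144 + 97 + 10 + 52 = 655
REF1 = 144 / 655 = 0.2198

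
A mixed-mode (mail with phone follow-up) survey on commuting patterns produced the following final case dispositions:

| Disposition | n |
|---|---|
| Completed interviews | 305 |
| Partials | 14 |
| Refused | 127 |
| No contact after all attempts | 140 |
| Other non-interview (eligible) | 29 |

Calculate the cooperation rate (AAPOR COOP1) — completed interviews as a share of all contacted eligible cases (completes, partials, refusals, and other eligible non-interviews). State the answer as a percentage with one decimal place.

Num → 305
Base → 305 + 14 + 127 + 29 = 475
COOP1 = 305 / 475 = 0.6421

64.2%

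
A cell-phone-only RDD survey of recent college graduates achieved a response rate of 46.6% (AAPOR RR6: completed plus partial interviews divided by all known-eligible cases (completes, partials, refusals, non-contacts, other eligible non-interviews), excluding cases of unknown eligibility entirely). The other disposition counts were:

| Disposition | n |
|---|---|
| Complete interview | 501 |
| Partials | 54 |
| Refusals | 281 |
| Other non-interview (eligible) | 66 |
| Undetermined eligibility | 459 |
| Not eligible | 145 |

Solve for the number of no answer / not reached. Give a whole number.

289

Top = 501 + 54 = 555
RR6 = 555 / D = 0.466
D = 555 / 0.466 = 1191.0
Rest of base = 902
no answer / not reached = 1191.0 − 902 ≈ 289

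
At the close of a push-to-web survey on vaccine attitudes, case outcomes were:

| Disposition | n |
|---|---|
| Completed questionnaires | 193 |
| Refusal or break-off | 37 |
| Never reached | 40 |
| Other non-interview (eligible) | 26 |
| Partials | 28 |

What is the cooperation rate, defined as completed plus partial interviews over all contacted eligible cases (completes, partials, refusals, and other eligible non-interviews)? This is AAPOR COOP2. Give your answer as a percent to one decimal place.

77.8%

Top = 193 + 28 = 221
Base = 193 + 28 + 37 + 26 = 284
COOP2 = 221 / 284 = 0.7782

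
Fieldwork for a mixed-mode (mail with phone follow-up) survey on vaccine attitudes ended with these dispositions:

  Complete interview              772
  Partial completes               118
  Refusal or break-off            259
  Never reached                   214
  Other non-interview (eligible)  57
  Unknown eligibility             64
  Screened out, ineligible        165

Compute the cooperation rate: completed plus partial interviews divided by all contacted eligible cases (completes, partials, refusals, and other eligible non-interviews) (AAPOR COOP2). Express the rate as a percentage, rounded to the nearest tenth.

73.8%

Numerator: 772 + 118 = 890
Denominator: 772 + 118 + 259 + 57 = 1206
COOP2 = 890 / 1206 = 0.7380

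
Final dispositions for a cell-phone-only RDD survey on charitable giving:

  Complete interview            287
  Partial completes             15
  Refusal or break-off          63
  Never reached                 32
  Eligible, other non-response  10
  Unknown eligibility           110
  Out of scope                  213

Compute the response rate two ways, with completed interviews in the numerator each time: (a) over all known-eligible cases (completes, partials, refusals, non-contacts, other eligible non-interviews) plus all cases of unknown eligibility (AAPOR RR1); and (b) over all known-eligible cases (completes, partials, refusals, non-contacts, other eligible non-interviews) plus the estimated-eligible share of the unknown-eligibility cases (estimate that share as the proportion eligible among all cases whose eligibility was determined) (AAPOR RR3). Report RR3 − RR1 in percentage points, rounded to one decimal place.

Top → 287
Base → 287 + 15 + 63 + 32 + 10 + 110 = 517
RR1 = 287 / 517 = 0.5551
Eligible (known) → 287 + 15 + 63 + 32 + 10 = 407
e = 407 / (407 + 213) = 407 / 620 = 0.6565
e × U → 0.6565 × 110 = 72.22
Base → 407 + 72.22 = 479.22
RR3 = 287 / 479.22 = 0.5989
Difference = 59.89 − 55.51 = 4.38 percentage points

4.4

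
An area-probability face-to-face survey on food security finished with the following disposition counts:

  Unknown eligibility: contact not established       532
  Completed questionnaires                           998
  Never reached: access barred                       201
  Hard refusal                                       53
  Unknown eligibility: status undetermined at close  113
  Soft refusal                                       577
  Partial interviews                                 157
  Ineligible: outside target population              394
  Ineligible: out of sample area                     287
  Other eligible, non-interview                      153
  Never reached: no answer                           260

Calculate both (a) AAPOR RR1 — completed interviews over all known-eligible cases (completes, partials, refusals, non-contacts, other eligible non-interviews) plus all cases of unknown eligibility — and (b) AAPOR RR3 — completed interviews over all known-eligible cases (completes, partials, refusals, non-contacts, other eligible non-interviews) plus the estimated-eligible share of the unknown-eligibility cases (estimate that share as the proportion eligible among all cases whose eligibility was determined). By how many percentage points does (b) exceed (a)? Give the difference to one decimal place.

1.6

Declined to participate = 53 + 577 = 630
No answer / not reached = 260 + 201 = 461
Unknown if eligible = 532 + 113 = 645
Screened out, ineligible = 394 + 287 = 681
Numerator → 998
Base → 998 + 157 + 630 + 461 + 153 + 645 = 3044
RR1 = 998 / 3044 = 0.3279
Eligible (known) → 998 + 157 + 630 + 461 + 153 = 2399
e = 2399 / (2399 + 681) = 2399 / 3080 = 0.7789
Estimated eligible among unknowns → 0.7789 × 645 = 502.39
Base → 2399 + 502.39 = 2901.39
RR3 = 998 / 2901.39 = 0.3440
Difference = 34.40 − 32.79 = 1.61 percentage points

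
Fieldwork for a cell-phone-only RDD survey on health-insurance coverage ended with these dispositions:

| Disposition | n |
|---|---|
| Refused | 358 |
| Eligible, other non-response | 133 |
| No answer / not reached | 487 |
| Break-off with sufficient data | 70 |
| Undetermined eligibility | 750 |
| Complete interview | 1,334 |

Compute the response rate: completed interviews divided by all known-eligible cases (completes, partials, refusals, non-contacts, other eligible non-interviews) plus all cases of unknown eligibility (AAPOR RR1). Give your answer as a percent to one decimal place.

42.6%

Top: 1334
Denominator: 1334 + 70 + 358 + 487 + 133 + 750 = 3132
RR1 = 1334 / 3132 = 0.4259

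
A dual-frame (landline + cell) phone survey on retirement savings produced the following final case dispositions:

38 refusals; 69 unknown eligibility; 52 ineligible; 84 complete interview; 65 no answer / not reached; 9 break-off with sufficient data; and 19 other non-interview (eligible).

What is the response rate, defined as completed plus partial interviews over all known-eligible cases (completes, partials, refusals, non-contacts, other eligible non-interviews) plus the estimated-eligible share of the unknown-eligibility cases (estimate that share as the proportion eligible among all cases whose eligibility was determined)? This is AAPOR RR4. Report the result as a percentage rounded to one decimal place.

34.4%

Top = 84 + 9 = 93
Known eligible = 84 + 9 + 38 + 65 + 19 = 215
e = 215 / (215 + 52) = 215 / 267 = 0.8052
Estimated eligible among unknowns = 0.8052 × 69 = 55.56
Denom = 215 + 55.56 = 270.56
RR4 = 93 / 270.56 = 0.3437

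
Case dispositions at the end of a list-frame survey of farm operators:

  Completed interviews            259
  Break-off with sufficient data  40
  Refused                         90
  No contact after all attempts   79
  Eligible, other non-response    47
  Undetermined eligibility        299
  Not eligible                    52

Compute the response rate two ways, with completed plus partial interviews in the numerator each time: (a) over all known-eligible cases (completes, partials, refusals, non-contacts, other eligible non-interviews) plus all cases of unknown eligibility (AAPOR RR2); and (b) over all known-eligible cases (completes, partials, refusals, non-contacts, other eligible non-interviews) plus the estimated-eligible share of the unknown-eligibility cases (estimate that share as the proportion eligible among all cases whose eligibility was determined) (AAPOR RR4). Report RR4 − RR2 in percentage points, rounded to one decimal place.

1.3

Num = 259 + 40 = 299
Denominator = 259 + 40 + 90 + 79 + 47 + 299 = 814
RR2 = 299 / 814 = 0.3673
Determined eligible = 259 + 40 + 90 + 79 + 47 = 515
e = 515 / (515 + 52) = 515 / 567 = 0.9083
Estimated eligible among unknowns = 0.9083 × 299 = 271.58
Denominator = 515 + 271.58 = 786.58
RR4 = 299 / 786.58 = 0.3801
Difference = 38.01 − 36.73 = 1.28 percentage points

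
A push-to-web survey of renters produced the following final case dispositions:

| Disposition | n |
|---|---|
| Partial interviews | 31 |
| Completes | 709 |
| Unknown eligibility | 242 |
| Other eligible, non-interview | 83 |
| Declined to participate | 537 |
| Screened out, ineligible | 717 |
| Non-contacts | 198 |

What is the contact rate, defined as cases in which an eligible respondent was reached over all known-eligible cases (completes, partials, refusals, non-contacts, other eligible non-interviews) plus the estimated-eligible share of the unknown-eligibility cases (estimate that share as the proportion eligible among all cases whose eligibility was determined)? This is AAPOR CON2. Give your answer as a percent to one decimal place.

78.9%

Numerator → 709 + 31 + 537 + 83 = 1360
Known eligible → 709 + 31 + 537 + 198 + 83 = 1558
e = 1558 / (1558 + 717) = 1558 / 2275 = 0.6848
Estimated eligible among unknowns → 0.6848 × 242 = 165.72
Base → 1558 + 165.72 = 1723.72
CON2 = 1360 / 1723.72 = 0.7890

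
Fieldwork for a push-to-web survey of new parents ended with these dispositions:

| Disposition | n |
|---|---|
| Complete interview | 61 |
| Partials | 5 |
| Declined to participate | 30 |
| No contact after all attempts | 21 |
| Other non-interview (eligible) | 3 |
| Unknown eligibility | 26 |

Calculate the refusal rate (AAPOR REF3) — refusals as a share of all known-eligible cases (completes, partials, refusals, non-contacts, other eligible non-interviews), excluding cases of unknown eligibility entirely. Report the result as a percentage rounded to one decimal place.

Num = 30
Denom = 61 + 5 + 30 + 21 + 3 = 120
REF3 = 30 / 120 = 0.2500

25.0%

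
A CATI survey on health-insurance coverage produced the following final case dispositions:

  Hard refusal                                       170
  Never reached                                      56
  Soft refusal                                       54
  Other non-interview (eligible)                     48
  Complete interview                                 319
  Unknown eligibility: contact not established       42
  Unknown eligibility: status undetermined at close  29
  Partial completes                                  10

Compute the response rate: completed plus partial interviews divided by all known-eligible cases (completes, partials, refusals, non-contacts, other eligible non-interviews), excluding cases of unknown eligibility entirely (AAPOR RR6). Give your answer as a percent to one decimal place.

50.1%

Refused = 170 + 54 = 224
Unknown if eligible = 42 + 29 = 71
Top → 319 + 10 = 329
Base → 319 + 10 + 224 + 56 + 48 = 657
RR6 = 329 / 657 = 0.5008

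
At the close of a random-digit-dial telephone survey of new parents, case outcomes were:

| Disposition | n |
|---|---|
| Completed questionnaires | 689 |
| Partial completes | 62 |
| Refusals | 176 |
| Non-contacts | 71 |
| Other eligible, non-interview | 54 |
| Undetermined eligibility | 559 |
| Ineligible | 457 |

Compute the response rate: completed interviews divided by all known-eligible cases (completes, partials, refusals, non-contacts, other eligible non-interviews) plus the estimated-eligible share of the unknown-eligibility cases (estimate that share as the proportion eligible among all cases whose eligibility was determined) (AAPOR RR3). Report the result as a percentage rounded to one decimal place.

47.8%

Num → 689
Determined eligible → 689 + 62 + 176 + 71 + 54 = 1052
e = 1052 / (1052 + 457) = 1052 / 1509 = 0.6972
e × U → 0.6972 × 559 = 389.73
Denominator → 1052 + 389.73 = 1441.73
RR3 = 689 / 1441.73 = 0.4779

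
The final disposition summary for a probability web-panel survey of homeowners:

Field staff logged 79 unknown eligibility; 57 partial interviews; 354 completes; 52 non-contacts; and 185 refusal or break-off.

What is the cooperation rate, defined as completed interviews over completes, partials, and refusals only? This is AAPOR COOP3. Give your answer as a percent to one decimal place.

Numerator = 354
Base = 354 + 57 + 185 = 596
COOP3 = 354 / 596 = 0.5940

59.4%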